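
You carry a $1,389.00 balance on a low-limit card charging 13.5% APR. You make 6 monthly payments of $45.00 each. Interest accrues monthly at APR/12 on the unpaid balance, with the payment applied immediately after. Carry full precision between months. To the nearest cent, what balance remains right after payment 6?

$1,207.73

Monthly rate r = 13.5%/12 = 1.125% = 0.01125.
Each month: B ← B·(1+r) − $45.00.
Month 1: interest $15.63; balance after payment $1,359.63.
Month 2: interest $15.30; balance after payment $1,329.92.
Month 3: interest $14.96; balance after payment $1,299.88.
Month 4: interest $14.62; balance after payment $1,269.51.
Month 5: interest $14.28; balance after payment $1,238.79.
Month 6: interest $13.94; balance after payment $1,207.73.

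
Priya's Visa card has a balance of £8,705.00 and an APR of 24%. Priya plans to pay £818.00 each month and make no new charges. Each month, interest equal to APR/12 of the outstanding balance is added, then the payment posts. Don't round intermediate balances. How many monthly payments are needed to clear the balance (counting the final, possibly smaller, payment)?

13 months

Monthly rate r = 24%/12 = 2% = 0.02.
Recurrence: B ← B·(1+r) − £818.00.
Month 1: interest £174.10; balance after payment £8,061.10.
Month 2: interest £161.22; balance after payment £7,404.32.
Closed form: n = −ln(1 − rB₀/P)/ln(1+r) = −ln(0.78716)/ln(1.02) ≈ 12.085, so the balance reaches zero during payment 13.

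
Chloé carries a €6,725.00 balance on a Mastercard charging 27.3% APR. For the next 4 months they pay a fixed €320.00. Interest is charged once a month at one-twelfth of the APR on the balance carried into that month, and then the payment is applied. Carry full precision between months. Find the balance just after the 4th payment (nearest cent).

Monthly rate r = 27.3%/12 = 2.275% = 0.02275.
Each month: B ← B·(1+r) − €320.00.
Month 1: interest €152.99; balance after payment €6,557.99.
Month 2: interest €149.19; balance after payment €6,387.19.
Month 3: interest €145.31; balance after payment €6,212.50.
Month 4: interest €141.33; balance after payment €6,033.83.

€6,033.83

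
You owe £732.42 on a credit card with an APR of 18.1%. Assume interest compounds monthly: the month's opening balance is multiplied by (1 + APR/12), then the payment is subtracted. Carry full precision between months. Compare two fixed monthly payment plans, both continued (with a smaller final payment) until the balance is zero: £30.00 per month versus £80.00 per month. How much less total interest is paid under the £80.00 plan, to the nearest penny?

Monthly rate r = 18.1%/12 = 1.50833% = 0.0150833.
At £30.00/mo: n = ⌈−ln(1 − rB₀/P)/ln(1+r)⌉ = 31 payments (last £20.35); total interest = total paid − £732.42 = £187.93.
At £80.00/mo: 10 payments (last £74.16); total interest £61.74.
Interest saved = £187.93 − £61.74 = £126.19.

£126.19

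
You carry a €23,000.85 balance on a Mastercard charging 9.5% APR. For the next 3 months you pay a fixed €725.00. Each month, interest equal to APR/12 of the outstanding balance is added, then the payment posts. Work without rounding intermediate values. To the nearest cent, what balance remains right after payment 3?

€21,359.19

Monthly rate r = 9.5%/12 = 0.791667% = 0.00791667.
Each month: B ← B·(1+r) − €725.00.
Month 1: interest €182.09; balance after payment €22,457.94.
Month 2: interest €177.79; balance after payment €21,910.73.
Month 3: interest €173.46; balance after payment €21,359.19.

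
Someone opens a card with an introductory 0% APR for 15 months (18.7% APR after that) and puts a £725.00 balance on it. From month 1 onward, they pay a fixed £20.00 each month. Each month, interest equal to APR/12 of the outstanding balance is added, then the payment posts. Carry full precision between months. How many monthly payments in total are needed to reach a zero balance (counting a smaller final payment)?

Promo months 1–15 at r₀ = 0%/12 = 0; months 16+ at r₁ = 18.7%/12 = 0.0155833.
After month 15 (no interest yet): B = £725.00 − 15·£20.00 = £425.00.
Then at r₁ with £20.00/mo: n₂ = −ln(1 − r₁·B/P)/ln(1+r₁) ≈ 26.01 → 27 more payments.

42 months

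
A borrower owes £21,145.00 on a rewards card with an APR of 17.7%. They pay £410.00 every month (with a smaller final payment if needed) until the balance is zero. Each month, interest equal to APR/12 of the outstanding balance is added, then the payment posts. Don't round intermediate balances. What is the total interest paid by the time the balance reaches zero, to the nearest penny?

Monthly rate r = 17.7%/12 = 1.475% = 0.01475.
Payoff takes n = ⌈−ln(1 − rB₀/P)/ln(1+r)⌉ = ⌈97.666⌉ = 98 payments; the last is £273.80.
Total paid = 97·£410.00 + £273.80 = £40,043.80.
Total interest = total paid − principal = £40,043.80 − £21,145.00 = £18,898.80.

£18,898.80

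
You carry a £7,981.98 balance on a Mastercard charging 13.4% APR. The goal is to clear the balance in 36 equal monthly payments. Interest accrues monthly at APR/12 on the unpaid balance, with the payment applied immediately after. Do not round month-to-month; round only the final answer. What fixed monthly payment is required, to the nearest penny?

Monthly rate r = 13.4%/12 = 1.11667% = 0.0111667.
Level-payment amortization: P = B₀·r / (1 − (1+r)^(−n)) = 7981.98·0.0111667 / (1 − 1.01117^(−36)).
Denominator 1 − (1+r)^(−36) = 0.329527151.
P = 89.1321 / 0.329527151 ≈ 270.48.

£270.48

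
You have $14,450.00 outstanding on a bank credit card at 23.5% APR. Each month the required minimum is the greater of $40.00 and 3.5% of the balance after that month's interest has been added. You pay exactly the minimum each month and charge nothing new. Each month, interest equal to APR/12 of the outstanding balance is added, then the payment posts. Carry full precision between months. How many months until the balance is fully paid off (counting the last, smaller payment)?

Monthly rate r = 23.5%/12 = 1.95833% = 0.0195833.
While 3.5% of the post-interest balance exceeds $40.00, each month B ← (B·(1+r))·(1 − 0.035), i.e. B shrinks by the factor (1+r)·0.965 = 0.9839.
This holds for months 1–158. Entering month 159 the balance is $1,111.67; 3.5% of the post-interest balance is now below $40.00, so the flat $40.00 minimum applies from here.
From month 159 a fixed $40.00 at rate r clears $1,111.67 in 41 more payments. Total: 158 + 41 = 199 months.

199 months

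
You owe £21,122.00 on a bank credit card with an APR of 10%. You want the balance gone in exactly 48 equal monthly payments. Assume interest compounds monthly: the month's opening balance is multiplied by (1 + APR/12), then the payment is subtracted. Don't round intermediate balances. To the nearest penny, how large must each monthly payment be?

Monthly rate r = 10%/12 = 0.833333% = 0.00833333.
Level-payment amortization: P = B₀·r / (1 − (1+r)^(−n)) = 21122.00·0.00833333 / (1 − 1.00833^(−48)).
Denominator 1 − (1+r)^(−48) = 0.328568001.
P = 176.017 / 0.328568001 ≈ 535.71.

£535.71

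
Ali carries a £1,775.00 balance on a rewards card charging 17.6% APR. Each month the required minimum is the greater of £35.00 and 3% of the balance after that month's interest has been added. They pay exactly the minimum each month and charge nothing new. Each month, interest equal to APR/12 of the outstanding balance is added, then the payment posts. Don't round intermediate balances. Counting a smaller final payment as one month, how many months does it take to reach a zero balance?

73 months

Monthly rate r = 17.6%/12 = 1.46667% = 0.0146667.
While 3% of the post-interest balance exceeds £35.00, each month B ← (B·(1+r))·(1 − 0.03), i.e. B shrinks by the factor (1+r)·0.97 = 0.98423.
This holds for months 1–28. Entering month 29 the balance is £1,137.27; 3% of the post-interest balance is now below £35.00, so the flat £35.00 minimum applies from here.
From month 29 a fixed £35.00 at rate r clears £1,137.27 in 45 more payments. Total: 28 + 45 = 73 months.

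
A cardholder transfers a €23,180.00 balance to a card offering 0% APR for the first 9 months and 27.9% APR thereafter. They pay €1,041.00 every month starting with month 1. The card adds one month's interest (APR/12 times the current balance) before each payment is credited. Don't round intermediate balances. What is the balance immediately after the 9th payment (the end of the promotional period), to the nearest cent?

Promo months 1–9 at r₀ = 0%/12 = 0; months 10+ at r₁ = 27.9%/12 = 0.02325.
After month 9 (no interest yet): B = €23,180.00 − 9·€1,041.00 = €13,811.00.

€13,811.00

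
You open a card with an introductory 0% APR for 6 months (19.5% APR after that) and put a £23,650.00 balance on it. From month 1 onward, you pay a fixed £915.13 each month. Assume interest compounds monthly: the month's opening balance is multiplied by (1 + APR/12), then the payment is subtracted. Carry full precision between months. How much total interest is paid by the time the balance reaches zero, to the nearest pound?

£3,942

Promo months 1–6 at r₀ = 0%/12 = 0; months 7+ at r₁ = 19.5%/12 = 0.01625.
After month 6 (no interest yet): B = £23,650.00 − 6·£915.13 = £18,159.22.
Then at r₁ with £915.13/mo: n₂ = −ln(1 − r₁·B/P)/ln(1+r₁) ≈ 24.15 → 25 more payments.
Total paid = 30·£915.13 + £137.91 = £27,591.81; interest = £27,591.81 − £23,650.00 = £3,941.81.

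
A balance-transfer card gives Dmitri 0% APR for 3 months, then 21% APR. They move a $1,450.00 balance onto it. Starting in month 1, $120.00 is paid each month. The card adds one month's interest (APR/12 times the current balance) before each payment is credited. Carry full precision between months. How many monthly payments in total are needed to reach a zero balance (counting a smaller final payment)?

13 payments

Promo months 1–3 at r₀ = 0%/12 = 0; months 4+ at r₁ = 21%/12 = 0.0175.
After month 3 (no interest yet): B = $1,450.00 − 3·$120.00 = $1,090.00.
Then at r₁ with $120.00/mo: n₂ = −ln(1 − r₁·B/P)/ln(1+r₁) ≈ 9.98 → 10 more payments.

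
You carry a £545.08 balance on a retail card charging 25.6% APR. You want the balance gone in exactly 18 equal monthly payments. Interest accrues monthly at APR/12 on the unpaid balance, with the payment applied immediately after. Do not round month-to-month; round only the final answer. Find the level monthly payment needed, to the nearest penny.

Monthly rate r = 25.6%/12 = 2.13333% = 0.0213333.
Level-payment amortization: P = B₀·r / (1 − (1+r)^(−n)) = 545.08·0.0213333 / (1 − 1.02133^(−18)).
Denominator 1 − (1+r)^(−18) = 0.316112151.
P = 11.6284 / 0.316112151 ≈ 36.79.

£36.79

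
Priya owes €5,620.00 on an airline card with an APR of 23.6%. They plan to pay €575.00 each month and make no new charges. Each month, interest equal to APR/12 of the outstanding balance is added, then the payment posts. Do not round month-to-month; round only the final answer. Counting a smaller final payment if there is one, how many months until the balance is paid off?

Monthly rate r = 23.6%/12 = 1.96667% = 0.0196667.
Recurrence: B ← B·(1+r) − €575.00.
Month 1: interest €110.53; balance after payment €5,155.53.
Month 2: interest €101.39; balance after payment €4,681.92.
Closed form: n = −ln(1 − rB₀/P)/ln(1+r) = −ln(0.80778)/ln(1.01967) ≈ 10.961, so the balance reaches zero during payment 11.

11 payments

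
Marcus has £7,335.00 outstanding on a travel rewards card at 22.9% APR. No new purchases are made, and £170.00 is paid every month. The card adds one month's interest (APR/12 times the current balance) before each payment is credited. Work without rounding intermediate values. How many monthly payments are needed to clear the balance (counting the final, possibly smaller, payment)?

92 payments

Monthly rate r = 22.9%/12 = 1.90833% = 0.0190833.
Recurrence: B ← B·(1+r) − £170.00.
Month 1: interest £139.98; balance after payment £7,304.98.
Month 2: interest £139.40; balance after payment £7,274.38.
Closed form: n = −ln(1 − rB₀/P)/ln(1+r) = −ln(0.17661)/ln(1.01908) ≈ 91.719, so the balance reaches zero during payment 92.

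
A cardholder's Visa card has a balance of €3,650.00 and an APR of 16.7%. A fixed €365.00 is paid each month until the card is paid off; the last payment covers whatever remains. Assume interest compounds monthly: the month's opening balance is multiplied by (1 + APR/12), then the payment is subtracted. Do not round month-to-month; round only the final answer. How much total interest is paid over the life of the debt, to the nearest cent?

€307.93

Monthly rate r = 16.7%/12 = 1.39167% = 0.0139167.
Payoff takes n = ⌈−ln(1 − rB₀/P)/ln(1+r)⌉ = ⌈10.843⌉ = 11 payments; the last is €307.93.
Total paid = 10·€365.00 + €307.93 = €3,957.93.
Total interest = total paid − principal = €3,957.93 − €3,650.00 = €307.93.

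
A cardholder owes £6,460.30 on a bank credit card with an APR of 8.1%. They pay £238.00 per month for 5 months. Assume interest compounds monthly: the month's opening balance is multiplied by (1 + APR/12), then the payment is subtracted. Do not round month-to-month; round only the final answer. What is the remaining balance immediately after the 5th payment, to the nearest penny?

£5,475.12

Monthly rate r = 8.1%/12 = 0.675% = 0.00675.
Each month: B ← B·(1+r) − £238.00.
Month 1: interest £43.61; balance after payment £6,265.91.
Month 2: interest £42.29; balance after payment £6,070.20.
Month 3: interest £40.97; balance after payment £5,873.18.
Month 4: interest £39.64; balance after payment £5,674.82.
Month 5: interest £38.31; balance after payment £5,475.12.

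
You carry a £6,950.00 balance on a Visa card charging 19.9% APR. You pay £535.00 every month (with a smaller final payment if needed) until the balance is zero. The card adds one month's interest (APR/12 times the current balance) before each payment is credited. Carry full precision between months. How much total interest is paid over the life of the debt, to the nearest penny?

£942.70

Monthly rate r = 19.9%/12 = 1.65833% = 0.0165833.
Payoff takes n = ⌈−ln(1 − rB₀/P)/ln(1+r)⌉ = ⌈14.751⌉ = 15 payments; the last is £402.70.
Total paid = 14·£535.00 + £402.70 = £7,892.70.
Total interest = total paid − principal = £7,892.70 − £6,950.00 = £942.70.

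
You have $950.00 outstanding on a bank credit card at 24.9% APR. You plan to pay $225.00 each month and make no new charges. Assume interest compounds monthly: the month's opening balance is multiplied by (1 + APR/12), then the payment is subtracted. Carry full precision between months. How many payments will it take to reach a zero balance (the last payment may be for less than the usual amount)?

5 payments

Monthly rate r = 24.9%/12 = 2.075% = 0.02075.
Recurrence: B ← B·(1+r) − $225.00.
Month 1: interest $19.71; balance after payment $744.71.
Month 2: interest $15.45; balance after payment $535.17.
Month 3: interest $11.10; balance after payment $321.27.
Month 4: interest $6.67; balance after payment $102.94.
Month 5: interest $2.14; balance after payment $0.00.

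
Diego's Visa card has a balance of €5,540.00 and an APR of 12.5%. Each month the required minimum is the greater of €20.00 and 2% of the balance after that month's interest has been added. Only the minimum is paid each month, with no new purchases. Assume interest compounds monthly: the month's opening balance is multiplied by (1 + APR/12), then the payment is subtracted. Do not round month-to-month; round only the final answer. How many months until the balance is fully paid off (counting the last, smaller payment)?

Monthly rate r = 12.5%/12 = 1.04167% = 0.0104167.
While 2% of the post-interest balance exceeds €20.00, each month B ← (B·(1+r))·(1 − 0.02), i.e. B shrinks by the factor (1+r)·0.98 = 0.99021.
This holds for months 1–176. Entering month 177 the balance is €980.36; 2% of the post-interest balance is now below €20.00, so the flat €20.00 minimum applies from here.
From month 177 a fixed €20.00 at rate r clears €980.36 in 69 more payments. Total: 176 + 69 = 245 months.

245 months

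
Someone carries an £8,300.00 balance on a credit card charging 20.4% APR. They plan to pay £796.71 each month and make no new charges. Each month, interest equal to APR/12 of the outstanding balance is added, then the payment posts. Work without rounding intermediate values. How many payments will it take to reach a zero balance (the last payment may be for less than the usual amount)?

12 payments

Monthly rate r = 20.4%/12 = 1.7% = 0.017.
Recurrence: B ← B·(1+r) − £796.71.
Month 1: interest £141.10; balance after payment £7,644.39.
Month 2: interest £129.95; balance after payment £6,977.63.
Closed form: n = −ln(1 − rB₀/P)/ln(1+r) = −ln(0.8229)/ln(1.017) ≈ 11.563, so the balance reaches zero during payment 12.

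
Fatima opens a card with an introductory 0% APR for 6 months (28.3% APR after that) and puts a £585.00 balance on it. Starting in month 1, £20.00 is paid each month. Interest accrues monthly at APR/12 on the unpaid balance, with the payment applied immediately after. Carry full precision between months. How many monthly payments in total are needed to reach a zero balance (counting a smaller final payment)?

41 payments

Promo months 1–6 at r₀ = 0%/12 = 0; months 7+ at r₁ = 28.3%/12 = 0.0235833.
After month 6 (no interest yet): B = £585.00 − 6·£20.00 = £465.00.
Then at r₁ with £20.00/mo: n₂ = −ln(1 − r₁·B/P)/ln(1+r₁) ≈ 34.10 → 35 more payments.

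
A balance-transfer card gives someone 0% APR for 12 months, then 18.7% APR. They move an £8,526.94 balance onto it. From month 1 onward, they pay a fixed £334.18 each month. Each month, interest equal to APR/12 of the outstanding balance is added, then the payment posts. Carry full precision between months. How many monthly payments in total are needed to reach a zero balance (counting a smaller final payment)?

28 months

Promo months 1–12 at r₀ = 0%/12 = 0; months 13+ at r₁ = 18.7%/12 = 0.0155833.
After month 12 (no interest yet): B = £8,526.94 − 12·£334.18 = £4,516.78.
Then at r₁ with £334.18/mo: n₂ = −ln(1 − r₁·B/P)/ln(1+r₁) ≈ 15.30 → 16 more payments.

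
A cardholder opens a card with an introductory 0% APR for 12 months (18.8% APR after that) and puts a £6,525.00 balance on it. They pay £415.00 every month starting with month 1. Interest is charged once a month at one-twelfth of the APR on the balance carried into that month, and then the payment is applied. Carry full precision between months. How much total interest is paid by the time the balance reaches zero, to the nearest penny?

£59.70

Promo months 1–12 at r₀ = 0%/12 = 0; months 13+ at r₁ = 18.8%/12 = 0.0156667.
After month 12 (no interest yet): B = £6,525.00 − 12·£415.00 = £1,545.00.
Then at r₁ with £415.00/mo: n₂ = −ln(1 − r₁·B/P)/ln(1+r₁) ≈ 3.87 → 4 more payments.
Total paid = 15·£415.00 + £359.70 = £6,584.70; interest = £6,584.70 − £6,525.00 = £59.70.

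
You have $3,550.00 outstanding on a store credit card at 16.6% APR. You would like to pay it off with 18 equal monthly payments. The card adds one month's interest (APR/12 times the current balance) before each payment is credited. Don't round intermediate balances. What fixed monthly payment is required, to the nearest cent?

$224.15

Monthly rate r = 16.6%/12 = 1.38333% = 0.0138333.
Level-payment amortization: P = B₀·r / (1 − (1+r)^(−n)) = 3550.00·0.0138333 / (1 − 1.01383^(−18)).
Denominator 1 − (1+r)^(−18) = 0.219088514.
P = 49.1083 / 0.219088514 ≈ 224.15.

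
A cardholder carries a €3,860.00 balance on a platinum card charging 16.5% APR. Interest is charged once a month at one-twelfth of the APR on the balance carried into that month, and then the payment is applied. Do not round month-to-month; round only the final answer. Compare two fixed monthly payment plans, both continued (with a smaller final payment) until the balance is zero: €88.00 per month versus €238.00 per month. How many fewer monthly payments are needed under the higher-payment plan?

Monthly rate r = 16.5%/12 = 1.375% = 0.01375.
At €88.00/mo: n = ⌈−ln(1 − rB₀/P)/ln(1+r)⌉ = 68 payments (last €59.16); total interest = total paid − €3,860.00 = €2,095.16.
At €238.00/mo: 19 payments (last €113.80); total interest €537.80.
Payments saved = 68 − 19 = 49.

49 fewer payments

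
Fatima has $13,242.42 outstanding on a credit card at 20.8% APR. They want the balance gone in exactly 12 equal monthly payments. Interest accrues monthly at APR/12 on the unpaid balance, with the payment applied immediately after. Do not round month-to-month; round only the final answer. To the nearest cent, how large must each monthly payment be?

Monthly rate r = 20.8%/12 = 1.73333% = 0.0173333.
Level-payment amortization: P = B₀·r / (1 − (1+r)^(−n)) = 13242.42·0.0173333 / (1 − 1.01733^(−12)).
Denominator 1 − (1+r)^(−12) = 0.186344236.
P = 229.535 / 0.186344236 ≈ 1231.78.

$1,231.78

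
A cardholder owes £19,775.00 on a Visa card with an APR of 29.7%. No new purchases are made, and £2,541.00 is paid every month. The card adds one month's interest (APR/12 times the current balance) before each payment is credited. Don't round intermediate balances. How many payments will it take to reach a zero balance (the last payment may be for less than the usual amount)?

9 months

Monthly rate r = 29.7%/12 = 2.475% = 0.02475.
Recurrence: B ← B·(1+r) − £2,541.00.
Month 1: interest £489.43; balance after payment £17,723.43.
Month 2: interest £438.65; balance after payment £15,621.09.
Closed form: n = −ln(1 − rB₀/P)/ln(1+r) = −ln(0.80739)/ln(1.02475) ≈ 8.751, so the balance reaches zero during payment 9.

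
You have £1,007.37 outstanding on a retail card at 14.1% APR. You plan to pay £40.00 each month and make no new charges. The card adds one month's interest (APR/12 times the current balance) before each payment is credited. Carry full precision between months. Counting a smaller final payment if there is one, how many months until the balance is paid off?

31 months

Monthly rate r = 14.1%/12 = 1.175% = 0.01175.
Recurrence: B ← B·(1+r) − £40.00.
Month 1: interest £11.84; balance after payment £979.21.
Month 2: interest £11.51; balance after payment £950.71.
Closed form: n = −ln(1 − rB₀/P)/ln(1+r) = −ln(0.70409)/ln(1.01175) ≈ 30.035, so the balance reaches zero during payment 31.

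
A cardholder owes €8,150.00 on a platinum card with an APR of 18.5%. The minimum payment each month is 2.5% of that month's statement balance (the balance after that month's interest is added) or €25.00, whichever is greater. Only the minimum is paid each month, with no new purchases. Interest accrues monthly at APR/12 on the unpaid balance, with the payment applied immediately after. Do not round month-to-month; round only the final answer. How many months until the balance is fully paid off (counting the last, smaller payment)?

273 months

Monthly rate r = 18.5%/12 = 1.54167% = 0.0154167.
While 2.5% of the post-interest balance exceeds €25.00, each month B ← (B·(1+r))·(1 − 0.025), i.e. B shrinks by the factor (1+r)·0.975 = 0.99003.
This holds for months 1–211. Entering month 212 the balance is €984.18; 2.5% of the post-interest balance is now below €25.00, so the flat €25.00 minimum applies from here.
From month 212 a fixed €25.00 at rate r clears €984.18 in 62 more payments. Total: 211 + 62 = 273 months.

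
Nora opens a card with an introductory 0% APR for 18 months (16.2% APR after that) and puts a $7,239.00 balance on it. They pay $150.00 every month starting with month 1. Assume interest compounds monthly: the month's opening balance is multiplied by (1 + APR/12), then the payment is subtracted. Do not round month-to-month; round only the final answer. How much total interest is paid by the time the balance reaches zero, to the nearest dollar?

Promo months 1–18 at r₀ = 0%/12 = 0; months 19+ at r₁ = 16.2%/12 = 0.0135.
After month 18 (no interest yet): B = $7,239.00 − 18·$150.00 = $4,539.00.
Then at r₁ with $150.00/mo: n₂ = −ln(1 − r₁·B/P)/ln(1+r₁) ≈ 39.16 → 40 more payments.
Total paid = 57·$150.00 + $23.99 = $8,573.99; interest = $8,573.99 − $7,239.00 = $1,334.99.

$1,335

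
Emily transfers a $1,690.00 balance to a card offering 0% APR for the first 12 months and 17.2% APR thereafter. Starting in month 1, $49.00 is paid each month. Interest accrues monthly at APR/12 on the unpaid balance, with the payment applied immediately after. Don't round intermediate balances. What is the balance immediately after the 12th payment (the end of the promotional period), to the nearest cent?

Promo months 1–12 at r₀ = 0%/12 = 0; months 13+ at r₁ = 17.2%/12 = 0.0143333.
After month 12 (no interest yet): B = $1,690.00 − 12·$49.00 = $1,102.00.

$1,102.00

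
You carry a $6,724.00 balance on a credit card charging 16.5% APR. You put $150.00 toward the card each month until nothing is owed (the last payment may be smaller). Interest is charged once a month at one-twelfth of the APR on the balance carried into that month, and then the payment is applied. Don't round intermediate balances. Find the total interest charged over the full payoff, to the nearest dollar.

$3,799

Monthly rate r = 16.5%/12 = 1.375% = 0.01375.
Payoff takes n = ⌈−ln(1 − rB₀/P)/ln(1+r)⌉ = ⌈70.156⌉ = 71 payments; the last is $23.48.
Total paid = 70·$150.00 + $23.48 = $10,523.48.
Total interest = total paid − principal = $10,523.48 − $6,724.00 = $3,799.48.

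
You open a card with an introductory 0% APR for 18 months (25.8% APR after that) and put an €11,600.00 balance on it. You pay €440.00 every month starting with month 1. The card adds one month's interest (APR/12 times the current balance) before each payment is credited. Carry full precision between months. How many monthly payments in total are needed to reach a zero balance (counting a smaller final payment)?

28 months

Promo months 1–18 at r₀ = 0%/12 = 0; months 19+ at r₁ = 25.8%/12 = 0.0215.
After month 18 (no interest yet): B = €11,600.00 − 18·€440.00 = €3,680.00.
Then at r₁ with €440.00/mo: n₂ = −ln(1 − r₁·B/P)/ln(1+r₁) ≈ 9.32 → 10 more payments.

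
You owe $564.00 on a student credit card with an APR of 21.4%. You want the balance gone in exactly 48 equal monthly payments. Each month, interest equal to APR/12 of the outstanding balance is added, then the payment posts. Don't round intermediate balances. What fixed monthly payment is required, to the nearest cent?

Monthly rate r = 21.4%/12 = 1.78333% = 0.0178333.
Level-payment amortization: P = B₀·r / (1 − (1+r)^(−n)) = 564.00·0.0178333 / (1 − 1.01783^(−48)).
Denominator 1 − (1+r)^(−48) = 0.571925007.
P = 10.058 / 0.571925007 ≈ 17.59.

$17.59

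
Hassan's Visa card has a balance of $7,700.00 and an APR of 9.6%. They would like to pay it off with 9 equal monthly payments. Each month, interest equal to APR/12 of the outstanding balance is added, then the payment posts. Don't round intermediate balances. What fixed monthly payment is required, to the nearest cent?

Monthly rate r = 9.6%/12 = 0.8% = 0.008.
Level-payment amortization: P = B₀·r / (1 − (1+r)^(−n)) = 7700.00·0.008 / (1 − 1.008^(−9)).
Denominator 1 − (1+r)^(−9) = 0.0692024939.
P = 61.6 / 0.0692024939 ≈ 890.14.

$890.14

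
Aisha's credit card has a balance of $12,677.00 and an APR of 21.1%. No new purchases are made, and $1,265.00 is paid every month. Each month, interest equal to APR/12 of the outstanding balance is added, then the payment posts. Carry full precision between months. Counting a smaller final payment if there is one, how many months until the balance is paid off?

Monthly rate r = 21.1%/12 = 1.75833% = 0.0175833.
Recurrence: B ← B·(1+r) − $1,265.00.
Month 1: interest $222.90; balance after payment $11,634.90.
Month 2: interest $204.58; balance after payment $10,574.48.
Closed form: n = −ln(1 − rB₀/P)/ln(1+r) = −ln(0.82379)/ln(1.01758) ≈ 11.121, so the balance reaches zero during payment 12.

12 payments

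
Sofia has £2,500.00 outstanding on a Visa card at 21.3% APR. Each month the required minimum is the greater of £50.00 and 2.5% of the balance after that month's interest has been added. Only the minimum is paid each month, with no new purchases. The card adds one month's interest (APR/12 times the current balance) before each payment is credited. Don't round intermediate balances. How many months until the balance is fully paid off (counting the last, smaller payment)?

Monthly rate r = 21.3%/12 = 1.775% = 0.01775.
While 2.5% of the post-interest balance exceeds £50.00, each month B ← (B·(1+r))·(1 − 0.025), i.e. B shrinks by the factor (1+r)·0.975 = 0.99231.
This holds for months 1–32. Entering month 33 the balance is £1,952.55; 2.5% of the post-interest balance is now below £50.00, so the flat £50.00 minimum applies from here.
From month 33 a fixed £50.00 at rate r clears £1,952.55 in 68 more payments. Total: 32 + 68 = 100 months.

100 months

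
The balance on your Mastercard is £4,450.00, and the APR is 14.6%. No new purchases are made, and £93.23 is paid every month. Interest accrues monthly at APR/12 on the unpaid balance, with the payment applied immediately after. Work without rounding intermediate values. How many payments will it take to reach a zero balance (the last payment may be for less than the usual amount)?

Monthly rate r = 14.6%/12 = 1.21667% = 0.0121667.
Recurrence: B ← B·(1+r) − £93.23.
Month 1: interest £54.14; balance after payment £4,410.91.
Month 2: interest £53.67; balance after payment £4,371.35.
Closed form: n = −ln(1 − rB₀/P)/ln(1+r) = −ln(0.41927)/ln(1.01217) ≈ 71.879, so the balance reaches zero during payment 72.

72 payments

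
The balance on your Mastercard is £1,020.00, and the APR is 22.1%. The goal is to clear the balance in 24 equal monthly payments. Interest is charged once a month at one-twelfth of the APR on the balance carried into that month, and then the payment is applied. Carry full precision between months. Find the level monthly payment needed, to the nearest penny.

£52.97

Monthly rate r = 22.1%/12 = 1.84167% = 0.0184167.
Level-payment amortization: P = B₀·r / (1 − (1+r)^(−n)) = 1020.00·0.0184167 / (1 − 1.01842^(−24)).
Denominator 1 − (1+r)^(−24) = 0.354660799.
P = 18.785 / 0.354660799 ≈ 52.97.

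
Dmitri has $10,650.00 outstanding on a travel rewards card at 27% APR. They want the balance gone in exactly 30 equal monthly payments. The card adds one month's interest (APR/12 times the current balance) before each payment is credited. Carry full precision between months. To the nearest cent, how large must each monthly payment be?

Monthly rate r = 27%/12 = 2.25% = 0.0225.
Level-payment amortization: P = B₀·r / (1 − (1+r)^(−n)) = 10650.00·0.0225 / (1 − 1.0225^(−30)).
Denominator 1 − (1+r)^(−30) = 0.487019922.
P = 239.625 / 0.487019922 ≈ 492.02.

$492.02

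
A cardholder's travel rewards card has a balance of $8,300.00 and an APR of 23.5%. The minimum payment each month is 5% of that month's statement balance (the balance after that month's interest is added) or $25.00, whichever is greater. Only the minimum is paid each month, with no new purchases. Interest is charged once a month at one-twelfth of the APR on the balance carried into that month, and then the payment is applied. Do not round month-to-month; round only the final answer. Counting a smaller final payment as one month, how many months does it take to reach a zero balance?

114 months

Monthly rate r = 23.5%/12 = 1.95833% = 0.0195833.
While 5% of the post-interest balance exceeds $25.00, each month B ← (B·(1+r))·(1 − 0.05), i.e. B shrinks by the factor (1+r)·0.95 = 0.9686.
This holds for months 1–89. Entering month 90 the balance is $485.40; 5% of the post-interest balance is now below $25.00, so the flat $25.00 minimum applies from here.
From month 90 a fixed $25.00 at rate r clears $485.40 in 25 more payments. Total: 89 + 25 = 114 months.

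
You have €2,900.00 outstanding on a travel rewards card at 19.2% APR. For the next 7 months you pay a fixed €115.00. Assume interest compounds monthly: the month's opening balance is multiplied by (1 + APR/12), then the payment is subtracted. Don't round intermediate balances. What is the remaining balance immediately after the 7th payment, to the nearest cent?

Monthly rate r = 19.2%/12 = 1.6% = 0.016.
Each month: B ← B·(1+r) − €115.00.
Month 1: interest €46.40; balance after payment €2,831.40.
Month 2: interest €45.30; balance after payment €2,761.70.
Month 3: interest €44.19; balance after payment €2,690.89.
Month 4: interest €43.05; balance after payment €2,618.94.
Month 5: interest €41.90; balance after payment €2,545.85.
Month 6: interest €40.73; balance after payment €2,471.58.
Month 7: interest €39.55; balance after payment €2,396.13.

€2,396.13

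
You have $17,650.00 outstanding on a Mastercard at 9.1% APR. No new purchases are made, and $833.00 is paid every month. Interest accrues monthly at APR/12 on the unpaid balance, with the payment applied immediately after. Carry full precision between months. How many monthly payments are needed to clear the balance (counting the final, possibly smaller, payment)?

Monthly rate r = 9.1%/12 = 0.758333% = 0.00758333.
Recurrence: B ← B·(1+r) − $833.00.
Month 1: interest $133.85; balance after payment $16,950.85.
Month 2: interest $128.54; balance after payment $16,246.39.
Closed form: n = −ln(1 − rB₀/P)/ln(1+r) = −ln(0.83932)/ln(1.00758) ≈ 23.186, so the balance reaches zero during payment 24.

24 months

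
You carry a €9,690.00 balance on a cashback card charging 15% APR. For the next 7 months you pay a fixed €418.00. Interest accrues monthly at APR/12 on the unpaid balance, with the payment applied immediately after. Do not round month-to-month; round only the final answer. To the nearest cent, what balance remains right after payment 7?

€7,532.30

Monthly rate r = 15%/12 = 1.25% = 0.0125.
Each month: B ← B·(1+r) − €418.00.
Month 1: interest €121.12; balance after payment €9,393.12.
Month 2: interest €117.41; balance after payment €9,092.54.
Month 3: interest €113.66; balance after payment €8,788.20.
Month 4: interest €109.85; balance after payment €8,480.05.
Month 5: interest €106.00; balance after payment €8,168.05.
Month 6: interest €102.10; balance after payment €7,852.15.
Month 7: interest €98.15; balance after payment €7,532.30.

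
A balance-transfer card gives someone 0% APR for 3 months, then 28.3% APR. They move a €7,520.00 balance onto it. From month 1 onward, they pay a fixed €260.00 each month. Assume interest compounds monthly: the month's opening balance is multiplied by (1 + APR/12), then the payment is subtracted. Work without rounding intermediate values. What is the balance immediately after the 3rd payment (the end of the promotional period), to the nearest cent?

€6,740.00

Promo months 1–3 at r₀ = 0%/12 = 0; months 4+ at r₁ = 28.3%/12 = 0.0235833.
After month 3 (no interest yet): B = €7,520.00 − 3·€260.00 = €6,740.00.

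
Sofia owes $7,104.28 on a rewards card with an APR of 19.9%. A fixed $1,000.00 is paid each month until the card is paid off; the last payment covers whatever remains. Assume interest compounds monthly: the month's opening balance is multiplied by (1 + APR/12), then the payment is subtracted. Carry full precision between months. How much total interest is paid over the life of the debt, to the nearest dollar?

$519

Monthly rate r = 19.9%/12 = 1.65833% = 0.0165833.
Payoff takes n = ⌈−ln(1 − rB₀/P)/ln(1+r)⌉ = ⌈7.621⌉ = 8 payments; the last is $623.28.
Total paid = 7·$1,000.00 + $623.28 = $7,623.28.
Total interest = total paid − principal = $7,623.28 − $7,104.28 = $519.00.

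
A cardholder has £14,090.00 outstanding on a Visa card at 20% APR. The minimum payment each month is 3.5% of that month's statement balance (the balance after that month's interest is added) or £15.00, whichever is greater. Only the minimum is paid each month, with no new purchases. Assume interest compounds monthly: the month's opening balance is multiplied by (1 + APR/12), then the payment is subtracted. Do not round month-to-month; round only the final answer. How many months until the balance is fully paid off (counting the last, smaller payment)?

Monthly rate r = 20%/12 = 1.66667% = 0.0166667.
While 3.5% of the post-interest balance exceeds £15.00, each month B ← (B·(1+r))·(1 − 0.035), i.e. B shrinks by the factor (1+r)·0.965 = 0.98108.
This holds for months 1–184. Entering month 185 the balance is £419.56; 3.5% of the post-interest balance is now below £15.00, so the flat £15.00 minimum applies from here.
From month 185 a fixed £15.00 at rate r clears £419.56 in 38 more payments. Total: 184 + 38 = 222 months.

222 months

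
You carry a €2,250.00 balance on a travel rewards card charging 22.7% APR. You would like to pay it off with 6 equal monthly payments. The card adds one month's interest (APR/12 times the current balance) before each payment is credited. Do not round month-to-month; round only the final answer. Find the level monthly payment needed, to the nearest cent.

€400.22

Monthly rate r = 22.7%/12 = 1.89167% = 0.0189167.
Level-payment amortization: P = B₀·r / (1 − (1+r)^(−n)) = 2250.00·0.0189167 / (1 − 1.01892^(−6)).
Denominator 1 − (1+r)^(−6) = 0.106348882.
P = 42.5625 / 0.106348882 ≈ 400.22.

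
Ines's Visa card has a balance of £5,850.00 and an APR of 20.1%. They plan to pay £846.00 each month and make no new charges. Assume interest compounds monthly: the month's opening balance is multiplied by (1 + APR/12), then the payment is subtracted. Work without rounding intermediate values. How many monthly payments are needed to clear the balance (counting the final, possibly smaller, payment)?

Monthly rate r = 20.1%/12 = 1.675% = 0.01675.
Recurrence: B ← B·(1+r) − £846.00.
Month 1: interest £97.99; balance after payment £5,101.99.
Month 2: interest £85.46; balance after payment £4,341.45.
Closed form: n = −ln(1 − rB₀/P)/ln(1+r) = −ln(0.88418)/ln(1.01675) ≈ 7.411, so the balance reaches zero during payment 8.

8 payments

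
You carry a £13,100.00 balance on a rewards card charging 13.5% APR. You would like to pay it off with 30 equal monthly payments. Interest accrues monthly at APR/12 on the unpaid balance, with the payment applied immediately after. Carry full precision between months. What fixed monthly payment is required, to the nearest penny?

Monthly rate r = 13.5%/12 = 1.125% = 0.01125.
Level-payment amortization: P = B₀·r / (1 − (1+r)^(−n)) = 13100.00·0.01125 / (1 − 1.01125^(−30)).
Denominator 1 − (1+r)^(−30) = 0.285102199.
P = 147.375 / 0.285102199 ≈ 516.92.

£516.92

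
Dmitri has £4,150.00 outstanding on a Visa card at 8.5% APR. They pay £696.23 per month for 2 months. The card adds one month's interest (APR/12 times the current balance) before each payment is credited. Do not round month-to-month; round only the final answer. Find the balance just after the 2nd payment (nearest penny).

£2,811.61

Monthly rate r = 8.5%/12 = 0.708333% = 0.00708333.
Each month: B ← B·(1+r) − £696.23.
Month 1: interest £29.40; balance after payment £3,483.17.
Month 2: interest £24.67; balance after payment £2,811.61.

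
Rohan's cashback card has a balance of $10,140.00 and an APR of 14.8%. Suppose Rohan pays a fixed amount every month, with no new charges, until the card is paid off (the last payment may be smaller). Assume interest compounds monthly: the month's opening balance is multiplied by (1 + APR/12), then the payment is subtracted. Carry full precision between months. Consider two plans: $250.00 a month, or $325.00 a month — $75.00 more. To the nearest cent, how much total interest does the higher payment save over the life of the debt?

$1,265.97

Monthly rate r = 14.8%/12 = 1.23333% = 0.0123333.
At $250.00/mo: n = ⌈−ln(1 − rB₀/P)/ln(1+r)⌉ = 57 payments (last $146.91); total interest = total paid − $10,140.00 = $4,006.91.
At $325.00/mo: 40 payments (last $205.94); total interest $2,740.94.
Interest saved = $4,006.91 − $2,740.94 = $1,265.97.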